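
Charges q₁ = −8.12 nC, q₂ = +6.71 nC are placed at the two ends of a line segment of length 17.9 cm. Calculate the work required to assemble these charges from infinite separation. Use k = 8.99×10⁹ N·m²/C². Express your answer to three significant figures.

The work to assemble the configuration equals its total potential energy, U = Σ kqᵢqⱼ/rᵢⱼ over all pairs.
The separation is r = 0.179 m.
U = (-2.74×10⁻⁶) = -2.74×10⁻⁶ J.

-2.74×10⁻⁶ J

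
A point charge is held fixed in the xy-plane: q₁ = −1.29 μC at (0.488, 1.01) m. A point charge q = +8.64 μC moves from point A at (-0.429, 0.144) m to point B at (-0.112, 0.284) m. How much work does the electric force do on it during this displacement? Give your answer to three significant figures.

The work done by the electric force is W_field = −ΔU = −q(V_B − V_A) = q(V_A − V_B).
At A: distance to the source charge is 1.26 m; V_A = kq₁/r = -9190 V.
At B: distance to the source charge is 0.942 m; V_B = kq₁/r = -1.23×10⁴ V.
ΔV = V_B − V_A = -3120 V.
W_field = −qΔV = −(8.64×10⁻⁶ C)(-3120 V) = 0.0269 J.

0.0269 J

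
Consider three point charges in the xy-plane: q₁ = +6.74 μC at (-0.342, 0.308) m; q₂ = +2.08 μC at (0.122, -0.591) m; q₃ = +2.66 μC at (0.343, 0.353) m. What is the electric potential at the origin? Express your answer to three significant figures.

Electric potential is a scalar, so the contributions from each charge add algebraically: V = Σ kqᵢ/rᵢ.
Distances from the field point to each charge: r₁ = 0.460 m, r₂ = 0.603 m, r₃ = 0.492 m.
V = k[(6.74×10⁻⁶)/(0.460) + (2.08×10⁻⁶)/(0.603) + (2.66×10⁻⁶)/(0.492)] = 2.11×10⁵ V.

2.11×10⁵ V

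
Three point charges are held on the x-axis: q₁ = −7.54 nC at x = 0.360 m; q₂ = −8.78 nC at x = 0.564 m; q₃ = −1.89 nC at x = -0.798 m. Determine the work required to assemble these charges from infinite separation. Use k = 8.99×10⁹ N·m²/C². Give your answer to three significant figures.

3.14×10⁻⁶ J

The assembly work is the sum of pairwise potential energies, U = Σ_{i<j} kqᵢqⱼ/rᵢⱼ.
Pair separations: r₁₂ = 0.204 m, r₁₃ = 1.16 m, r₂₃ = 1.36 m.
U = (2.92×10⁻⁶) + (1.11×10⁻⁷) + (1.10×10⁻⁷) = 3.14×10⁻⁶ J.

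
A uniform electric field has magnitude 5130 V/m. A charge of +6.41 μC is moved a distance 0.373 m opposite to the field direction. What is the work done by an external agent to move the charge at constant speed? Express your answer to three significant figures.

0.0123 J

The potential change for a displacement 0.373 m opposite to the field direction is ΔV = +Ed = 1910 V.
W_ext = qΔV = 0.0123 J.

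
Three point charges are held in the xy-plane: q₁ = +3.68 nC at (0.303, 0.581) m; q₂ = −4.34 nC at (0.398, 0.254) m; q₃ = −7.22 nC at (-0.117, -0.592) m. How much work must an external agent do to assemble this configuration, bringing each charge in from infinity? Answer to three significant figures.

The assembly work is the sum of pairwise potential energies, U = Σ_{i<j} kqᵢqⱼ/rᵢⱼ.
Pair separations: r₁₂ = 0.341 m, r₁₃ = 1.25 m, r₂₃ = 0.990 m.
U = (-4.22×10⁻⁷) + (-1.92×10⁻⁷) + (2.84×10⁻⁷) = -3.29×10⁻⁷ J.

-3.29×10⁻⁷ J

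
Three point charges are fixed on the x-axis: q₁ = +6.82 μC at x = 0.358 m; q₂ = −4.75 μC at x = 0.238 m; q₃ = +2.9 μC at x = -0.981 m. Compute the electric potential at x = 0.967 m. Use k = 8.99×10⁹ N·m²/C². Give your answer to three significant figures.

Electric potential is a scalar, so the contributions from each charge add algebraically: V = Σ kqᵢ/rᵢ.
Distances from the field point to each charge: r₁ = 0.609 m, r₂ = 0.729 m, r₃ = 1.95 m.
V = k[(6.82×10⁻⁶)/(0.609) + (-4.75×10⁻⁶)/(0.729) + (2.90×10⁻⁶)/(1.95)] = 5.55×10⁴ V.

5.55×10⁴ V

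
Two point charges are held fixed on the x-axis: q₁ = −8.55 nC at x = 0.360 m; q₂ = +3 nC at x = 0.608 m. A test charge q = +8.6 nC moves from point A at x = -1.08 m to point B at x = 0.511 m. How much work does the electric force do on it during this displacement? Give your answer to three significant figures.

The work done by the electric force is W_field = −ΔU = −q(V_B − V_A) = q(V_A − V_B).
At A: distances to the source charges are 1.44 m, 1.69 m; V_A = Σ kqᵢ/rᵢ = -37.4 V.
At B: distances to the source charges are 0.151 m, 0.0970 m; V_B = Σ kqᵢ/rᵢ = -231 V.
ΔV = V_B − V_A = -194 V.
W_field = −qΔV = −(8.60×10⁻⁹ C)(-194 V) = 1.66×10⁻⁶ J.

1.66×10⁻⁶ J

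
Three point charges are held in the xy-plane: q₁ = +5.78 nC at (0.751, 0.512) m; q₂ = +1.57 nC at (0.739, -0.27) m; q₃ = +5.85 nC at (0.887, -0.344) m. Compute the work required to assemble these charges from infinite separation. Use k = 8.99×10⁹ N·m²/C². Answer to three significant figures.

9.54×10⁻⁷ J

The assembly work is the sum of pairwise potential energies, U = Σ_{i<j} kqᵢqⱼ/rᵢⱼ.
Pair separations: r₁₂ = 0.782 m, r₁₃ = 0.867 m, r₂₃ = 0.165 m.
U = (1.04×10⁻⁷) + (3.51×10⁻⁷) + (4.99×10⁻⁷) = 9.54×10⁻⁷ J.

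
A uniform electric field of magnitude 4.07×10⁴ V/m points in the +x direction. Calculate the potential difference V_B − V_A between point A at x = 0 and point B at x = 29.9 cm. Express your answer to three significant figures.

-1.22×10⁴ V

In a uniform field, potential decreases in the direction of E: V_B − V_A = −E·Δx.
V_B − V_A = −(4.07×10⁴ V/m)(0.299 m) = -1.22×10⁴ V.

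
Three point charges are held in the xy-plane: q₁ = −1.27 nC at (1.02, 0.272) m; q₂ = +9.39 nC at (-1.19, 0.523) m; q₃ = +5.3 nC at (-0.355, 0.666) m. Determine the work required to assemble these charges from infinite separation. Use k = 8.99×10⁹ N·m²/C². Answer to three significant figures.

The assembly work is the sum of pairwise potential energies, U = Σ_{i<j} kqᵢqⱼ/rᵢⱼ.
Pair separations: r₁₂ = 2.22 m, r₁₃ = 1.43 m, r₂₃ = 0.847 m.
U = (-4.82×10⁻⁸) + (-4.23×10⁻⁸) + (5.28×10⁻⁷) = 4.38×10⁻⁷ J.

4.38×10⁻⁷ J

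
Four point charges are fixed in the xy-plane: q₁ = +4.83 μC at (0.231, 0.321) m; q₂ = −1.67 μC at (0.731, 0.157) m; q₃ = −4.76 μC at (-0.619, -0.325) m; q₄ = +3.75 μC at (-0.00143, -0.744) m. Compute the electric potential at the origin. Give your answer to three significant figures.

The total potential is the scalar sum of each charge's contribution, V = Σ kqᵢ/rᵢ.
Distances from the field point to each charge: r₁ = 0.395 m, r₂ = 0.748 m, r₃ = 0.699 m, r₄ = 0.744 m.
V = k[(4.83×10⁻⁶)/(0.395) + (-1.67×10⁻⁶)/(0.748) + (-4.76×10⁻⁶)/(0.699) + (3.75×10⁻⁶)/(0.744)] = 7.38×10⁴ V.

7.38×10⁴ V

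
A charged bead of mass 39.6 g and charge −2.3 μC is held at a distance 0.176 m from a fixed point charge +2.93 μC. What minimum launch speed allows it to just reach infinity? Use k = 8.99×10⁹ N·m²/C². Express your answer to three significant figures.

To just escape, total mechanical energy must reach zero at infinity: ½mv²_min + U = 0, so ½mv²_min = −U = |kQq|/r.
|U| = |kQq|/r = (8.99×10⁹ N·m²/C²)(2.93×10⁻⁶)(2.30×10⁻⁶)/(0.176) = 0.344 J.
v_min = √(2|U|/m) = √(2·0.344/0.0396) = 4.17 m/s.

4.17 m/s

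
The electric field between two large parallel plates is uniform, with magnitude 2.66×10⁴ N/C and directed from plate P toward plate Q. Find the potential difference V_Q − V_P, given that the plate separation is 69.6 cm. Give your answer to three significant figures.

In a uniform field, potential decreases in the direction of E: ΔV = −E·d for a displacement d parallel to E.
Going from P to Q is a displacement of 69.6 cm along the field, so V_Q − V_P = −Ed = -1.85×10⁴ V.

-1.85×10⁴ V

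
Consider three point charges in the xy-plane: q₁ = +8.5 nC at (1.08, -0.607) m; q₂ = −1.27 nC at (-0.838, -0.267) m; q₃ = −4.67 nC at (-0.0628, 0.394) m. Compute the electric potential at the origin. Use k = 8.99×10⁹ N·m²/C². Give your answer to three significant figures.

The total potential is the scalar sum of each charge's contribution, V = Σ kqᵢ/rᵢ.
Distances from the field point to each charge: r₁ = 1.24 m, r₂ = 0.880 m, r₃ = 0.399 m.
V = k[(8.50×10⁻⁹)/(1.24) + (-1.27×10⁻⁹)/(0.880) + (-4.67×10⁻⁹)/(0.399)] = -56.5 V.

-56.5 V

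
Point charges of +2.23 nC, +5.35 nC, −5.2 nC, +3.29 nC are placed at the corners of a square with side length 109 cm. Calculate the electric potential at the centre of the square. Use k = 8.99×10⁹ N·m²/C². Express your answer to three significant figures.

Electric potential is a scalar, so the contributions from each charge add algebraically: V = Σ kqᵢ/rᵢ.
The distance from each corner to the centre is a√2/2 = 0.771 m.
V = k[(2.23×10⁻⁹)/(0.771) + (5.35×10⁻⁹)/(0.771) + (-5.20×10⁻⁹)/(0.771) + (3.29×10⁻⁹)/(0.771)] = 66.1 V.

66.1 V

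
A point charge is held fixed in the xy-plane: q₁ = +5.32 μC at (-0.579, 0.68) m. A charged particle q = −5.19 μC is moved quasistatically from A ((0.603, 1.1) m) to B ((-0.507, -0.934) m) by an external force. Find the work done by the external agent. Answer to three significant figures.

0.0442 J

For quasistatic motion the external work equals the change in potential energy: W_ext = qΔV = q(V_B − V_A).
At A: distance to the source charge is 1.25 m; V_A = kq₁/r = 3.81×10⁴ V.
At B: distance to the source charge is 1.62 m; V_B = kq₁/r = 2.96×10⁴ V.
ΔV = V_B − V_A = -8520 V.
W_ext = qΔV = (-5.19×10⁻⁶ C)(-8520 V) = 0.0442 J.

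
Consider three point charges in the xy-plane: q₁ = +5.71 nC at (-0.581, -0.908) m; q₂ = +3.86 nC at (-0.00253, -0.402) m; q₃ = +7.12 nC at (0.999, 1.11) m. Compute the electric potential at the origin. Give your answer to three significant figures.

The total potential is the scalar sum of each charge's contribution, V = Σ kqᵢ/rᵢ.
Distances from the field point to each charge: r₁ = 1.08 m, r₂ = 0.402 m, r₃ = 1.49 m.
V = k[(5.71×10⁻⁹)/(1.08) + (3.86×10⁻⁹)/(0.402) + (7.12×10⁻⁹)/(1.49)] = 177 V.

177 V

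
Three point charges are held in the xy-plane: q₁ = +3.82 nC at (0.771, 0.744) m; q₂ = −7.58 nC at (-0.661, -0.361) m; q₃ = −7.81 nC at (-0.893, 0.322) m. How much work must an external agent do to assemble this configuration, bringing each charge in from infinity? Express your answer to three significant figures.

4.38×10⁻⁷ J

The assembly work is the sum of pairwise potential energies, U = Σ_{i<j} kqᵢqⱼ/rᵢⱼ.
Pair separations: r₁₂ = 1.81 m, r₁₃ = 1.72 m, r₂₃ = 0.721 m.
U = (-1.44×10⁻⁷) + (-1.56×10⁻⁷) + (7.38×10⁻⁷) = 4.38×10⁻⁷ J.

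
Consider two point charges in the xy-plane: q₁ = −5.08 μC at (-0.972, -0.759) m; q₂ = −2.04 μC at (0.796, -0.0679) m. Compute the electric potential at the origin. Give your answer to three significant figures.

The total potential is the scalar sum of each charge's contribution, V = Σ kqᵢ/rᵢ.
Distances from the field point to each charge: r₁ = 1.23 m, r₂ = 0.799 m.
V = k[(-5.08×10⁻⁶)/(1.23) + (-2.04×10⁻⁶)/(0.799)] = -6.00×10⁴ V.

-6.00×10⁴ V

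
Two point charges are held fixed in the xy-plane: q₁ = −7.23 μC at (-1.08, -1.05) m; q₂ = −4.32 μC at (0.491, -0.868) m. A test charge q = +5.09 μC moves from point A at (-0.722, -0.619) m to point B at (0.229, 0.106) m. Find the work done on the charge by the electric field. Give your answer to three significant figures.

The work done by the electric force is W_field = −ΔU = −q(V_B − V_A) = q(V_A − V_B).
At A: distances to the source charges are 0.560 m, 1.24 m; V_A = Σ kqᵢ/rᵢ = -1.47×10⁵ V.
At B: distances to the source charges are 1.75 m, 1.01 m; V_B = Σ kqᵢ/rᵢ = -7.57×10⁴ V.
ΔV = V_B − V_A = 7.16×10⁴ V.
W_field = −qΔV = −(5.09×10⁻⁶ C)(7.16×10⁴ V) = -0.365 J.

-0.365 J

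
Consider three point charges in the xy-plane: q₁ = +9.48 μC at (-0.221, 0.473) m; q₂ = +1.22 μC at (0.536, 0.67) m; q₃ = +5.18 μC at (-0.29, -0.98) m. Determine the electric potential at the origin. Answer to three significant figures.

Electric potential is a scalar, so the contributions from each charge add algebraically: V = Σ kqᵢ/rᵢ.
Distances from the field point to each charge: r₁ = 0.522 m, r₂ = 0.858 m, r₃ = 1.02 m.
V = k[(9.48×10⁻⁶)/(0.522) + (1.22×10⁻⁶)/(0.858) + (5.18×10⁻⁶)/(1.02)] = 2.22×10⁵ V.

2.22×10⁵ V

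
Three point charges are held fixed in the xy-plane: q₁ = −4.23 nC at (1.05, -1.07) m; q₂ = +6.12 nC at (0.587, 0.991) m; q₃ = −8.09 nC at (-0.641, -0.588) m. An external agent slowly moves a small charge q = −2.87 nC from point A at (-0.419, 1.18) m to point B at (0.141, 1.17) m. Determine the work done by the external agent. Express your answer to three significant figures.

For quasistatic motion the external work equals the change in potential energy: W_ext = qΔV = q(V_B − V_A).
At A: distances to the source charges are 2.69 m, 1.02 m, 1.78 m; V_A = Σ kqᵢ/rᵢ = -1.22 V.
At B: distances to the source charges are 2.42 m, 0.481 m, 1.92 m; V_B = Σ kqᵢ/rᵢ = 61.0 V.
ΔV = V_B − V_A = 62.2 V.
W_ext = qΔV = (-2.87×10⁻⁹ C)(62.2 V) = -1.78×10⁻⁷ J.

-1.78×10⁻⁷ J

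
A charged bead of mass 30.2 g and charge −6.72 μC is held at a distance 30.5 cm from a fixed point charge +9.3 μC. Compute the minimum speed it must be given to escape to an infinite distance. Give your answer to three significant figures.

To just escape, total mechanical energy must reach zero at infinity: ½mv²_min + U = 0, so ½mv²_min = −U = |kQq|/r.
|U| = |kQq|/r = (8.99×10⁹ N·m²/C²)(9.30×10⁻⁶)(6.72×10⁻⁶)/(0.305) = 1.84 J.
v_min = √(2|U|/m) = √(2·1.84/0.0302) = 11.0 m/s.

11.0 m/s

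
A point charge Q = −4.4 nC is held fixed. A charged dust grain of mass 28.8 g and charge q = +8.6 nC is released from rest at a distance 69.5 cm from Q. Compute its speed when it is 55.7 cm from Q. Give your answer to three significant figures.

Only the electrostatic force acts, so mechanical energy is conserved: ½mv² = U₁ − U₂ = kQq(1/r₁ − 1/r₂).
U₁ − U₂ = (8.99×10⁹ N·m²/C²)(-4.40×10⁻⁹ C)(8.60×10⁻⁹ C)(1/0.695 − 1/0.557) = 1.21×10⁻⁷ J.
v = √(2·1.21×10⁻⁷/0.0288) = 2.90×10⁻³ m/s.

2.90×10⁻³ m/s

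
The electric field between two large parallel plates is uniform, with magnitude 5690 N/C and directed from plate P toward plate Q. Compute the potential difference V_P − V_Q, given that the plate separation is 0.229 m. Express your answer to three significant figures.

1300 V

In a uniform field, potential decreases in the direction of E: ΔV = −E·d for a displacement d parallel to E.
Going from Q to P is a displacement of 0.229 m opposite to the field, so V_P − V_Q = +Ed = 1300 V.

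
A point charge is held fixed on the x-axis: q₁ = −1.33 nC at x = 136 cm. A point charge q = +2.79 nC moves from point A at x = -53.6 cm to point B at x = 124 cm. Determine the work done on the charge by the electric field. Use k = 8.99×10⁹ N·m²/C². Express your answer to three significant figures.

2.60×10⁻⁷ J

The work done by the electric force is W_field = −ΔU = −q(V_B − V_A) = q(V_A − V_B).
At A: distance to the source charge is 1.90 m; V_A = kq₁/r = -6.31 V.
At B: distance to the source charge is 0.120 m; V_B = kq₁/r = -99.6 V.
ΔV = V_B − V_A = -93.3 V.
W_field = −qΔV = −(2.79×10⁻⁹ C)(-93.3 V) = 2.60×10⁻⁷ J.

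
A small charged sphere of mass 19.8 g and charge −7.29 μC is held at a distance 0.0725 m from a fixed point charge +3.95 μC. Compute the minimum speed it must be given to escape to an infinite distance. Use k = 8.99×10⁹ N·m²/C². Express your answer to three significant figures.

19.0 m/s

To just escape, total mechanical energy must reach zero at infinity: ½mv²_min + U = 0, so ½mv²_min = −U = |kQq|/r.
|U| = |kQq|/r = (8.99×10⁹ N·m²/C²)(3.95×10⁻⁶)(7.29×10⁻⁶)/(0.0725) = 3.57 J.
v_min = √(2|U|/m) = √(2·3.57/0.0198) = 19.0 m/s.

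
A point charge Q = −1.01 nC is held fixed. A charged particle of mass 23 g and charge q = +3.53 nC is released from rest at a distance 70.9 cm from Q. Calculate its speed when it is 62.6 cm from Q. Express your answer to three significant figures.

7.22×10⁻⁴ m/s

Only the electrostatic force acts, so mechanical energy is conserved: ½mv² = U₁ − U₂ = kQq(1/r₁ − 1/r₂).
U₁ − U₂ = (8.99×10⁹ N·m²/C²)(-1.01×10⁻⁹ C)(3.53×10⁻⁹ C)(1/0.709 − 1/0.626) = 5.99×10⁻⁹ J.
v = √(2·5.99×10⁻⁹/0.0230) = 7.22×10⁻⁴ m/s.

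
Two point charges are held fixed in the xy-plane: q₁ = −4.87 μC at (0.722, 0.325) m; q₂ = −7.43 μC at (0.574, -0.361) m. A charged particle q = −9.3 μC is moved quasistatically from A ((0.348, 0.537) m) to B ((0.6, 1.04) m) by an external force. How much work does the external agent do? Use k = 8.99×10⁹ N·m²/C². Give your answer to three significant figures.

For quasistatic motion the external work equals the change in potential energy: W_ext = qΔV = q(V_B − V_A).
At A: distances to the source charges are 0.430 m, 0.926 m; V_A = Σ kqᵢ/rᵢ = -1.74×10⁵ V.
At B: distances to the source charges are 0.725 m, 1.40 m; V_B = Σ kqᵢ/rᵢ = -1.08×10⁵ V.
ΔV = V_B − V_A = 6.59×10⁴ V.
W_ext = qΔV = (-9.30×10⁻⁶ C)(6.59×10⁴ V) = -0.613 J.

-0.613 J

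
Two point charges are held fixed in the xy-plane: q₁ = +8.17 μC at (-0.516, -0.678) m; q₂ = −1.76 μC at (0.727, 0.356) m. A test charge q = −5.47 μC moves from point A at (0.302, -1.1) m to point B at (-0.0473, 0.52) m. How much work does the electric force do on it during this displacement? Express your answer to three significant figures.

The work done by the electric force is W_field = −ΔU = −q(V_B − V_A) = q(V_A − V_B).
At A: distances to the source charges are 0.920 m, 1.52 m; V_A = Σ kqᵢ/rᵢ = 6.94×10⁴ V.
At B: distances to the source charges are 1.29 m, 0.791 m; V_B = Σ kqᵢ/rᵢ = 3.71×10⁴ V.
ΔV = V_B − V_A = -3.23×10⁴ V.
W_field = −qΔV = −(-5.47×10⁻⁶ C)(-3.23×10⁴ V) = -0.176 J.

-0.176 J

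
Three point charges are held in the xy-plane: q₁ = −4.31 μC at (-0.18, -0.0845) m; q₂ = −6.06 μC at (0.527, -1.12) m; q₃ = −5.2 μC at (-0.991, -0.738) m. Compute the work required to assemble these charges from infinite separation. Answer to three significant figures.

The assembly work is the sum of pairwise potential energies, U = Σ_{i<j} kqᵢqⱼ/rᵢⱼ.
Pair separations: r₁₂ = 1.25 m, r₁₃ = 1.04 m, r₂₃ = 1.57 m.
U = (0.187) + (0.193) + (0.181) = 0.562 J.

0.562 J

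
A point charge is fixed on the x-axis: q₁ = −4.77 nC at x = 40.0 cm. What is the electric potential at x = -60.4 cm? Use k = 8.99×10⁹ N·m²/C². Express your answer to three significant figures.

-42.7 V

Electric potential is a scalar, so the contributions from each charge add algebraically: V = Σ kqᵢ/rᵢ.
V = k[(-4.77×10⁻⁹)/(1.00)] = -42.7 V.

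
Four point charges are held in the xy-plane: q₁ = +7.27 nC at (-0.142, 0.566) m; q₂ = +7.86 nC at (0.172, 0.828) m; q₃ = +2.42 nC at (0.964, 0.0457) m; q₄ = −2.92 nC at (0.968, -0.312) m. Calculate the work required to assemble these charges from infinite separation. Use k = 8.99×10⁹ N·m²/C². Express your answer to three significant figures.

1.08×10⁻⁶ J

The assembly work is the sum of pairwise potential energies, U = Σ_{i<j} kqᵢqⱼ/rᵢⱼ.
Pair separations: r₁₂ = 0.409 m, r₁₃ = 1.22 m, r₁₄ = 1.42 m, r₂₃ = 1.11 m, r₂₄ = 1.39 m, r₃₄ = 0.358 m.
Summing all 6 pair terms gives U = 1.08×10⁻⁶ J.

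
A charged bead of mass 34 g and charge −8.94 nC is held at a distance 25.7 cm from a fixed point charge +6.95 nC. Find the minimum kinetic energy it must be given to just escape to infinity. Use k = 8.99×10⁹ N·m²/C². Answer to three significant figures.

To just escape, total mechanical energy must reach zero at infinity: ½mv²_min + U = 0, so ½mv²_min = −U = |kQq|/r.
|U| = |kQq|/r = (8.99×10⁹ N·m²/C²)(6.95×10⁻⁹)(8.94×10⁻⁹)/(0.257) = 2.17×10⁻⁶ J.

2.17×10⁻⁶ J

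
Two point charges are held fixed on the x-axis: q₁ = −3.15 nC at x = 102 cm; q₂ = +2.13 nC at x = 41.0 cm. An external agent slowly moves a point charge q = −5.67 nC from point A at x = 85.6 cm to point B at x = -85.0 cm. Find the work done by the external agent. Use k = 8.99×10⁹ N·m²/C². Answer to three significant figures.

For quasistatic motion the external work equals the change in potential energy: W_ext = qΔV = q(V_B − V_A).
At A: distances to the source charges are 0.164 m, 0.446 m; V_A = Σ kqᵢ/rᵢ = -130 V.
At B: distances to the source charges are 1.87 m, 1.26 m; V_B = Σ kqᵢ/rᵢ = 0.0538 V.
ΔV = V_B − V_A = 130 V.
W_ext = qΔV = (-5.67×10⁻⁹ C)(130 V) = -7.36×10⁻⁷ J.

-7.36×10⁻⁷ J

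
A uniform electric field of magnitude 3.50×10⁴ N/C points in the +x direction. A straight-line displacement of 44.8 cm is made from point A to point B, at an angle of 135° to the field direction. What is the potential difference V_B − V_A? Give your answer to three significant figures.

Only the component of displacement along E changes the potential: ΔV = −E·d·cosθ.
ΔV = −(3.50×10⁴ V/m)(0.448 m)cos135° = 1.11×10⁴ V.

1.11×10⁴ V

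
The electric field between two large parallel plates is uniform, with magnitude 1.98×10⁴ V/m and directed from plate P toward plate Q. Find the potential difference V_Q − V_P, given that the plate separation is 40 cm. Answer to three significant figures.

-7920 V

In a uniform field, potential decreases in the direction of E: ΔV = −E·d for a displacement d parallel to E.
Going from P to Q is a displacement of 40 cm along the field, so V_Q − V_P = −Ed = -7920 V.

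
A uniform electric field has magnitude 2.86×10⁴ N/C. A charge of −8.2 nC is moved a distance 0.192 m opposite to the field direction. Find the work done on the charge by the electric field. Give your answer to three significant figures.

The potential change for a displacement 0.192 m opposite to the field direction is ΔV = +Ed = 5490 V.
W_field = −qΔV = 4.50×10⁻⁵ J.

4.50×10⁻⁵ J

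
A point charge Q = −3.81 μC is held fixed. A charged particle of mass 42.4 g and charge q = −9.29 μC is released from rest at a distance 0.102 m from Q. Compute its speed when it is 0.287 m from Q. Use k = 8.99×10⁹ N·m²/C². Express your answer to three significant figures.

9.74 m/s

Only the electrostatic force acts, so mechanical energy is conserved: ½mv² = U₁ − U₂ = kQq(1/r₁ − 1/r₂).
U₁ − U₂ = (8.99×10⁹ N·m²/C²)(-3.81×10⁻⁶ C)(-9.29×10⁻⁶ C)(1/0.102 − 1/0.287) = 2.01 J.
v = √(2·2.01/0.0424) = 9.74 m/s.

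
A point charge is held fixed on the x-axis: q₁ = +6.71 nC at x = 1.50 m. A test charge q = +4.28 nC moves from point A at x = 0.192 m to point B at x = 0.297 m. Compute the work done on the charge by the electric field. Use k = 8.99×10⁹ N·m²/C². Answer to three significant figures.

The work done by the electric force is W_field = −ΔU = −q(V_B − V_A) = q(V_A − V_B).
At A: distance to the source charge is 1.31 m; V_A = kq₁/r = 46.1 V.
At B: distance to the source charge is 1.20 m; V_B = kq₁/r = 50.1 V.
ΔV = V_B − V_A = 4.03 V.
W_field = −qΔV = −(4.28×10⁻⁹ C)(4.03 V) = -1.72×10⁻⁸ J.

-1.72×10⁻⁸ J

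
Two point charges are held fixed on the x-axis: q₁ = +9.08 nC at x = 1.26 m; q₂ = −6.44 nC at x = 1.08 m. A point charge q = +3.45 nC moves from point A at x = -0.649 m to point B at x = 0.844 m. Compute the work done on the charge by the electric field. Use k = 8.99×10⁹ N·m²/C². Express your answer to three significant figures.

The work done by the electric force is W_field = −ΔU = −q(V_B − V_A) = q(V_A − V_B).
At A: distances to the source charges are 1.91 m, 1.73 m; V_A = Σ kqᵢ/rᵢ = 9.28 V.
At B: distances to the source charges are 0.416 m, 0.236 m; V_B = Σ kqᵢ/rᵢ = -49.1 V.
ΔV = V_B − V_A = -58.4 V.
W_field = −qΔV = −(3.45×10⁻⁹ C)(-58.4 V) = 2.01×10⁻⁷ J.

2.01×10⁻⁷ J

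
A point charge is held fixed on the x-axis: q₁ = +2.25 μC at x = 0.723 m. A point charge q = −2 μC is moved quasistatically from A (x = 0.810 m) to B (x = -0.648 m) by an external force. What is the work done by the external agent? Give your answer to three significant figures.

For quasistatic motion the external work equals the change in potential energy: W_ext = qΔV = q(V_B − V_A).
At A: distance to the source charge is 0.0870 m; V_A = kq₁/r = 2.32×10⁵ V.
At B: distance to the source charge is 1.37 m; V_B = kq₁/r = 1.48×10⁴ V.
ΔV = V_B − V_A = -2.18×10⁵ V.
W_ext = qΔV = (-2.00×10⁻⁶ C)(-2.18×10⁵ V) = 0.435 J.

0.435 J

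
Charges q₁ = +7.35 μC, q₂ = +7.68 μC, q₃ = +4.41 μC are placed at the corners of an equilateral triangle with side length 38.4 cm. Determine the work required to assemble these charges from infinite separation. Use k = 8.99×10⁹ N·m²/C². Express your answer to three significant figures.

The work to assemble the configuration equals its total potential energy, U = Σ kqᵢqⱼ/rᵢⱼ over all pairs.
All three pair separations equal the side length, 0.384 m.
U = (1.32) + (0.759) + (0.793) = 2.87 J.

2.87 J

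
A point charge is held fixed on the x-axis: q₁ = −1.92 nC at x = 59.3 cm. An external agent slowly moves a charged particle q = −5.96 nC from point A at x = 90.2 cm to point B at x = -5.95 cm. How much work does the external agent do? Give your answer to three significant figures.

For quasistatic motion the external work equals the change in potential energy: W_ext = qΔV = q(V_B − V_A).
At A: distance to the source charge is 0.309 m; V_A = kq₁/r = -55.9 V.
At B: distance to the source charge is 0.652 m; V_B = kq₁/r = -26.5 V.
ΔV = V_B − V_A = 29.4 V.
W_ext = qΔV = (-5.96×10⁻⁹ C)(29.4 V) = -1.75×10⁻⁷ J.

-1.75×10⁻⁷ J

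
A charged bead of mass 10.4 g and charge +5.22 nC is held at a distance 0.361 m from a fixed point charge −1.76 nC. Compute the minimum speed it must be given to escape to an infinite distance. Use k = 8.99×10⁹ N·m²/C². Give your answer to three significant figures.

To just escape, total mechanical energy must reach zero at infinity: ½mv²_min + U = 0, so ½mv²_min = −U = |kQq|/r.
|U| = |kQq|/r = (8.99×10⁹ N·m²/C²)(1.76×10⁻⁹)(5.22×10⁻⁹)/(0.361) = 2.29×10⁻⁷ J.
v_min = √(2|U|/m) = √(2·2.29×10⁻⁷/0.0104) = 6.63×10⁻³ m/s.

6.63×10⁻³ m/s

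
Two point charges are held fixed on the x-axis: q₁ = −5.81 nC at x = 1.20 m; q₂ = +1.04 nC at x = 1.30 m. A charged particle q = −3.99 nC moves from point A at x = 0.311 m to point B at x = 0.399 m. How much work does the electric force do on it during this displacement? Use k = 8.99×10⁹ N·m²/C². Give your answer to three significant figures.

-2.21×10⁻⁸ J

The work done by the electric force is W_field = −ΔU = −q(V_B − V_A) = q(V_A − V_B).
At A: distances to the source charges are 0.889 m, 0.989 m; V_A = Σ kqᵢ/rᵢ = -49.3 V.
At B: distances to the source charges are 0.801 m, 0.901 m; V_B = Σ kqᵢ/rᵢ = -54.8 V.
ΔV = V_B − V_A = -5.53 V.
W_field = −qΔV = −(-3.99×10⁻⁹ C)(-5.53 V) = -2.21×10⁻⁸ J.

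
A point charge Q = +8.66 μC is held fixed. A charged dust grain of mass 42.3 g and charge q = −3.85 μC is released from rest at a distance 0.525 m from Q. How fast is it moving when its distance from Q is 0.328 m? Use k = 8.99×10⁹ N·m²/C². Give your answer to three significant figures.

Only the electrostatic force acts, so mechanical energy is conserved: ½mv² = U₁ − U₂ = kQq(1/r₁ − 1/r₂).
U₁ − U₂ = (8.99×10⁹ N·m²/C²)(8.66×10⁻⁶ C)(-3.85×10⁻⁶ C)(1/0.525 − 1/0.328) = 0.343 J.
v = √(2·0.343/0.0423) = 4.03 m/s.

4.03 m/s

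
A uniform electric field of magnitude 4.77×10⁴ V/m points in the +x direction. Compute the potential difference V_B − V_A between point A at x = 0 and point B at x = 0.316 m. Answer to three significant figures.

In a uniform field, potential decreases in the direction of E: V_B − V_A = −E·Δx.
V_B − V_A = −(4.77×10⁴ V/m)(0.316 m) = -1.51×10⁴ V.

-1.51×10⁴ V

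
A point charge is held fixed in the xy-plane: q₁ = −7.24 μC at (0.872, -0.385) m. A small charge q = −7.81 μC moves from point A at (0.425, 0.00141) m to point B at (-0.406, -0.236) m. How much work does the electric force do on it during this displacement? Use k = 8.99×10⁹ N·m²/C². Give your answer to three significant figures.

The work done by the electric force is W_field = −ΔU = −q(V_B − V_A) = q(V_A − V_B).
At A: distance to the source charge is 0.591 m; V_A = kq₁/r = -1.10×10⁵ V.
At B: distance to the source charge is 1.29 m; V_B = kq₁/r = -5.06×10⁴ V.
ΔV = V_B − V_A = 5.96×10⁴ V.
W_field = −qΔV = −(-7.81×10⁻⁶ C)(5.96×10⁴ V) = 0.465 J.

0.465 J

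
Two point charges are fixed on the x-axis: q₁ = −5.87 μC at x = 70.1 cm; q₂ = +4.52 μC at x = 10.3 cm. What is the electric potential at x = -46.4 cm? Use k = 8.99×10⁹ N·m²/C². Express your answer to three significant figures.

2.64×10⁴ V

The total potential is the scalar sum of each charge's contribution, V = Σ kqᵢ/rᵢ.
Distances from the field point to each charge: r₁ = 1.17 m, r₂ = 0.567 m.
V = k[(-5.87×10⁻⁶)/(1.17) + (4.52×10⁻⁶)/(0.567)] = 2.64×10⁴ V.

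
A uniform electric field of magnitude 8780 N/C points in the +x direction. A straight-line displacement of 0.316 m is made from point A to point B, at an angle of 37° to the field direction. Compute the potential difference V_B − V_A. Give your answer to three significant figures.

-2220 V

Only the component of displacement along E changes the potential: ΔV = −E·d·cosθ.
ΔV = −(8780 V/m)(0.316 m)cos37° = -2220 V.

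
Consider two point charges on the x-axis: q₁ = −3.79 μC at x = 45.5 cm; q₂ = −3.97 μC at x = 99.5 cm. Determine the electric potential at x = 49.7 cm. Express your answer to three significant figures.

The total potential is the scalar sum of each charge's contribution, V = Σ kqᵢ/rᵢ.
Distances from the field point to each charge: r₁ = 0.0420 m, r₂ = 0.498 m.
V = k[(-3.79×10⁻⁶)/(0.0420) + (-3.97×10⁻⁶)/(0.498)] = -8.83×10⁵ V.

-8.83×10⁵ V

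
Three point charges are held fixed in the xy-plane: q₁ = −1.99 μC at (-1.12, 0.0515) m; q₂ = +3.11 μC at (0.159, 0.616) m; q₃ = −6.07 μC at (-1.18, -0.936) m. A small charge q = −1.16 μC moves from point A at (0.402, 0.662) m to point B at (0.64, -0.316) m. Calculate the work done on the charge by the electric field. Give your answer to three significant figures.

-0.104 J

The work done by the electric force is W_field = −ΔU = −q(V_B − V_A) = q(V_A − V_B).
At A: distances to the source charges are 1.64 m, 0.247 m, 2.25 m; V_A = Σ kqᵢ/rᵢ = 7.79×10⁴ V.
At B: distances to the source charges are 1.80 m, 1.05 m, 1.92 m; V_B = Σ kqᵢ/rᵢ = -1.17×10⁴ V.
ΔV = V_B − V_A = -8.95×10⁴ V.
W_field = −qΔV = −(-1.16×10⁻⁶ C)(-8.95×10⁴ V) = -0.104 J.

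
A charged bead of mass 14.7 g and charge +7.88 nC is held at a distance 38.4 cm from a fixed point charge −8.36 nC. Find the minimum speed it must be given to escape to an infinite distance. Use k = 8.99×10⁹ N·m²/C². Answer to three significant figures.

0.0145 m/s

To just escape, total mechanical energy must reach zero at infinity: ½mv²_min + U = 0, so ½mv²_min = −U = |kQq|/r.
|U| = |kQq|/r = (8.99×10⁹ N·m²/C²)(8.36×10⁻⁹)(7.88×10⁻⁹)/(0.384) = 1.54×10⁻⁶ J.
v_min = √(2|U|/m) = √(2·1.54×10⁻⁶/0.0147) = 0.0145 m/s.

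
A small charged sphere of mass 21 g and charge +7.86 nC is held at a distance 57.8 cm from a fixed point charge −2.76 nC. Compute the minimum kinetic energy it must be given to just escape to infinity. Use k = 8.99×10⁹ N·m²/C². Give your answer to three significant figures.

3.37×10⁻⁷ J

To just escape, total mechanical energy must reach zero at infinity: ½mv²_min + U = 0, so ½mv²_min = −U = |kQq|/r.
|U| = |kQq|/r = (8.99×10⁹ N·m²/C²)(2.76×10⁻⁹)(7.86×10⁻⁹)/(0.578) = 3.37×10⁻⁷ J.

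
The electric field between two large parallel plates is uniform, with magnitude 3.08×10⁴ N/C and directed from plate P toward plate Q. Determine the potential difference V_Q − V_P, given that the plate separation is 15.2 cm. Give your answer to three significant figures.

In a uniform field, potential decreases in the direction of E: ΔV = −E·d for a displacement d parallel to E.
Going from P to Q is a displacement of 15.2 cm along the field, so V_Q − V_P = −Ed = -4680 V.

-4680 V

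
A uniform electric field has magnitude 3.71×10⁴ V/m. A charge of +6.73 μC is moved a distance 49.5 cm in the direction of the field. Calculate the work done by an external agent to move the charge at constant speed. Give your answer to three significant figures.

-0.124 J

The potential change for a displacement 49.5 cm in the direction of the field is ΔV = −Ed = -1.84×10⁴ V.
W_ext = qΔV = -0.124 J.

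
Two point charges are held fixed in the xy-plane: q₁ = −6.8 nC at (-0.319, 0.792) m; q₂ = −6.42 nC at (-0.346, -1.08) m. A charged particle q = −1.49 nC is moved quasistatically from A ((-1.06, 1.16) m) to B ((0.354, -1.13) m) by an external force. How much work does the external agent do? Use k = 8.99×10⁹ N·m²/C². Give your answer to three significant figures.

For quasistatic motion the external work equals the change in potential energy: W_ext = qΔV = q(V_B − V_A).
At A: distances to the source charges are 0.827 m, 2.35 m; V_A = Σ kqᵢ/rᵢ = -98.4 V.
At B: distances to the source charges are 2.04 m, 0.702 m; V_B = Σ kqᵢ/rᵢ = -112 V.
ΔV = V_B − V_A = -13.8 V.
W_ext = qΔV = (-1.49×10⁻⁹ C)(-13.8 V) = 2.06×10⁻⁸ J.

2.06×10⁻⁸ J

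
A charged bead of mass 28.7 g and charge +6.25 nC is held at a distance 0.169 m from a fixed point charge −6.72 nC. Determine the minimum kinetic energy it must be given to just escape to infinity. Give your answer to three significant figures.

2.23×10⁻⁶ J

To just escape, total mechanical energy must reach zero at infinity: ½mv²_min + U = 0, so ½mv²_min = −U = |kQq|/r.
|U| = |kQq|/r = (8.99×10⁹ N·m²/C²)(6.72×10⁻⁹)(6.25×10⁻⁹)/(0.169) = 2.23×10⁻⁶ J.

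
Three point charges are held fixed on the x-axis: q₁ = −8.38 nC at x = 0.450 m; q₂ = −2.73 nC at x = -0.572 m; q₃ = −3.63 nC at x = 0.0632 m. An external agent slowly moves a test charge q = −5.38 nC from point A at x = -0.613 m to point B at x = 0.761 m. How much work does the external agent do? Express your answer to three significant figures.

For quasistatic motion the external work equals the change in potential energy: W_ext = qΔV = q(V_B − V_A).
At A: distances to the source charges are 1.06 m, 0.0410 m, 0.676 m; V_A = Σ kqᵢ/rᵢ = -718 V.
At B: distances to the source charges are 0.311 m, 1.33 m, 0.698 m; V_B = Σ kqᵢ/rᵢ = -307 V.
ΔV = V_B − V_A = 410 V.
W_ext = qΔV = (-5.38×10⁻⁹ C)(410 V) = -2.21×10⁻⁶ J.

-2.21×10⁻⁶ J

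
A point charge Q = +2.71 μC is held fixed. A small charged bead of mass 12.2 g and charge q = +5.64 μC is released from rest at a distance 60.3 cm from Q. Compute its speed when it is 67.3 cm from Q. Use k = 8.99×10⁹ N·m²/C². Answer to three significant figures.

1.97 m/s

Only the electrostatic force acts, so mechanical energy is conserved: ½mv² = U₁ − U₂ = kQq(1/r₁ − 1/r₂).
U₁ − U₂ = (8.99×10⁹ N·m²/C²)(2.71×10⁻⁶ C)(5.64×10⁻⁶ C)(1/0.603 − 1/0.673) = 0.0237 J.
v = √(2·0.0237/0.0122) = 1.97 m/s.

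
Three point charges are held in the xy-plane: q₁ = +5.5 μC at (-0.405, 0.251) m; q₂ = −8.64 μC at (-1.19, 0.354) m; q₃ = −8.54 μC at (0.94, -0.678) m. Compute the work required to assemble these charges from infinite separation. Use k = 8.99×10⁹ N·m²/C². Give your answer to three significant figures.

The assembly work is the sum of pairwise potential energies, U = Σ_{i<j} kqᵢqⱼ/rᵢⱼ.
Pair separations: r₁₂ = 0.792 m, r₁₃ = 1.63 m, r₂₃ = 2.37 m.
U = (-0.540) + (-0.258) + (0.280) = -0.518 J.

-0.518 J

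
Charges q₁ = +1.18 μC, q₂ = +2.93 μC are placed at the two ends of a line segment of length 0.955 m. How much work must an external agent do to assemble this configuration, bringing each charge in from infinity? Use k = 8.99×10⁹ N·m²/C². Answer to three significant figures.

The work to assemble the configuration equals its total potential energy, U = Σ kqᵢqⱼ/rᵢⱼ over all pairs.
The separation is r = 0.955 m.
U = (0.0325) = 0.0325 J.

0.0325 J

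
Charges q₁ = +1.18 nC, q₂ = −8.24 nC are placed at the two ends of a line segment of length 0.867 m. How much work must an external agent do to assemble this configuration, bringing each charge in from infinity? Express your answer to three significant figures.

-1.01×10⁻⁷ J

The assembly work is the sum of pairwise potential energies, U = Σ_{i<j} kqᵢqⱼ/rᵢⱼ.
The separation is r = 0.867 m.
U = (-1.01×10⁻⁷) = -1.01×10⁻⁷ J.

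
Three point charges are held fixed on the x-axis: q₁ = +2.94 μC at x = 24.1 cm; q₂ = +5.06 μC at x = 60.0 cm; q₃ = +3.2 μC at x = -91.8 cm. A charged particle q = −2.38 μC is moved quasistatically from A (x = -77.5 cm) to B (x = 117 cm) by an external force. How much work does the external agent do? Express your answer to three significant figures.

0.329 J

For quasistatic motion the external work equals the change in potential energy: W_ext = qΔV = q(V_B − V_A).
At A: distances to the source charges are 1.02 m, 1.38 m, 0.143 m; V_A = Σ kqᵢ/rᵢ = 2.60×10⁵ V.
At B: distances to the source charges are 0.929 m, 0.570 m, 2.09 m; V_B = Σ kqᵢ/rᵢ = 1.22×10⁵ V.
ΔV = V_B − V_A = -1.38×10⁵ V.
W_ext = qΔV = (-2.38×10⁻⁶ C)(-1.38×10⁵ V) = 0.329 J.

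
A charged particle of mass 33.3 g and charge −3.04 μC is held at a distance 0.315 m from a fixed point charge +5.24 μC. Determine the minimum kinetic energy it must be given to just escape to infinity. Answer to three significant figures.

To just escape, total mechanical energy must reach zero at infinity: ½mv²_min + U = 0, so ½mv²_min = −U = |kQq|/r.
|U| = |kQq|/r = (8.99×10⁹ N·m²/C²)(5.24×10⁻⁶)(3.04×10⁻⁶)/(0.315) = 0.455 J.

0.455 J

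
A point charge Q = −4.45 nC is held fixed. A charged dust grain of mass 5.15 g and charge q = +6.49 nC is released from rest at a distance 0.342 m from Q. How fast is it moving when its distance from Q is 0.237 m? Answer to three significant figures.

Only the electrostatic force acts, so mechanical energy is conserved: ½mv² = U₁ − U₂ = kQq(1/r₁ − 1/r₂).
U₁ − U₂ = (8.99×10⁹ N·m²/C²)(-4.45×10⁻⁹ C)(6.49×10⁻⁹ C)(1/0.342 − 1/0.237) = 3.36×10⁻⁷ J.
v = √(2·3.36×10⁻⁷/5.15×10⁻³) = 0.0114 m/s.

0.0114 m/s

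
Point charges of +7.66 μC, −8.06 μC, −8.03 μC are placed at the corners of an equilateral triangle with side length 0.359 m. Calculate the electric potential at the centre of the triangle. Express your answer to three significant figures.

-3.66×10⁵ V

Electric potential is a scalar, so the contributions from each charge add algebraically: V = Σ kqᵢ/rᵢ.
The distance from each vertex to the centroid is a/√3 = 0.207 m.
V = k[(7.66×10⁻⁶)/(0.207) + (-8.06×10⁻⁶)/(0.207) + (-8.03×10⁻⁶)/(0.207)] = -3.66×10⁵ V.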